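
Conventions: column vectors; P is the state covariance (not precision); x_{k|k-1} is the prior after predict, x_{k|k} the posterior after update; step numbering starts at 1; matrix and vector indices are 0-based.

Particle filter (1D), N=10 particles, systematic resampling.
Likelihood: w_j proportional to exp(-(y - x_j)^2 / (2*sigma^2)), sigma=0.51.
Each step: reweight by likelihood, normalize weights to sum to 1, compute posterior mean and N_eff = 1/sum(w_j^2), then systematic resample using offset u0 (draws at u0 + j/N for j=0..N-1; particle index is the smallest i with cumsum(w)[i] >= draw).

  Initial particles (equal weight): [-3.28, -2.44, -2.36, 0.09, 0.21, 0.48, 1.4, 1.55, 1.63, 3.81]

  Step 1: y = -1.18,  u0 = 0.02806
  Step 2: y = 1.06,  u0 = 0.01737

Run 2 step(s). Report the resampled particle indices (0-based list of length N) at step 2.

step 1: w=[0.0011, 0.2479, 0.3608, 0.2361, 0.1278, 0.0263, 0.0000, 0.0000, 0.0000, 0.0000]  mean=-1.3991  Neff=3.7821  idx=[1, 1, 1, 2, 2, 2, 3, 3, 3, 4]
step 2: w=[0.0000, 0.0000, 0.0000, 0.0000, 0.0000, 0.0000, 0.2212, 0.2212, 0.2212, 0.3365]  mean=0.1304  Neff=3.8464  idx=[6, 6, 6, 7, 7, 8, 8, 9, 9, 9]

resampled_idx = [6, 6, 6, 7, 7, 8, 8, 9, 9, 9]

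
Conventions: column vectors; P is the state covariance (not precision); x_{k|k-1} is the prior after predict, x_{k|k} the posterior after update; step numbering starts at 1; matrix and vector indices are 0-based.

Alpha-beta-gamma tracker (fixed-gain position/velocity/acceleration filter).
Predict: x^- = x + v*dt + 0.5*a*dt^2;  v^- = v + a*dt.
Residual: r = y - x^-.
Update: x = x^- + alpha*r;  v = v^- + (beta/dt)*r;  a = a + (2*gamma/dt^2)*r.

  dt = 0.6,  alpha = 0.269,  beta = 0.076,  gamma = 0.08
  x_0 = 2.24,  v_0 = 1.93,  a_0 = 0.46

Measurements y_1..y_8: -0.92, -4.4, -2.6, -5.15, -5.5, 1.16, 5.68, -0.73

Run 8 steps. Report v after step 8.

step 1: x_pred=3.4808  r=-4.4008  x^+=2.2970  v^+=1.6486  a^+=-1.4959
step 2: x_pred=3.0169  r=-7.4169  x^+=1.0217  v^+=-0.1885  a^+=-4.7923
step 3: x_pred=0.0460  r=-2.6460  x^+=-0.6657  v^+=-3.3990  a^+=-5.9683
step 4: x_pred=-3.7794  r=-1.3706  x^+=-4.1481  v^+=-7.1536  a^+=-6.5775
step 5: x_pred=-9.6242  r=4.1242  x^+=-8.5148  v^+=-10.5777  a^+=-4.7445
step 6: x_pred=-15.7154  r=16.8754  x^+=-11.1759  v^+=-11.2868  a^+=2.7557
step 7: x_pred=-17.4520  r=23.1320  x^+=-11.2295  v^+=-6.7033  a^+=13.0366
step 8: x_pred=-12.9049  r=12.1749  x^+=-9.6298  v^+=2.6608  a^+=18.4476

v_post = 2.6608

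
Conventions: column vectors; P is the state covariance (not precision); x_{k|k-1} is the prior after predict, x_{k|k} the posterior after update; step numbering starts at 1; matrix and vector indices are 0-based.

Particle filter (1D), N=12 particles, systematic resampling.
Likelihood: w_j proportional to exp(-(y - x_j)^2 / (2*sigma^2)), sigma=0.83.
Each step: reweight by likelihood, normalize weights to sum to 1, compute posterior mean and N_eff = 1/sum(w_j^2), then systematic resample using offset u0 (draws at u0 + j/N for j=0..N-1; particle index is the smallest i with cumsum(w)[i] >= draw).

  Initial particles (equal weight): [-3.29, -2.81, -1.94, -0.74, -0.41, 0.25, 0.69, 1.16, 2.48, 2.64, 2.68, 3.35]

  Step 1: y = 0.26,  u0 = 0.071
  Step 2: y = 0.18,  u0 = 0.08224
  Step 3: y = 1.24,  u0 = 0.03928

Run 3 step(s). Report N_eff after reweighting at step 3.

N_eff = 9.4489

step 1: w=[0.0000, 0.0003, 0.0080, 0.1299, 0.1937, 0.2683, 0.2347, 0.1491, 0.0075, 0.0044, 0.0038, 0.0003]  mean=0.2513  Neff=4.9054  idx=[3, 4, 4, 4, 5, 5, 5, 6, 6, 6, 7, 8]
step 2: w=[0.0610, 0.0876, 0.0876, 0.0876, 0.1124, 0.1124, 0.1124, 0.0934, 0.0934, 0.0934, 0.0562, 0.0024]  mean=0.1959  Neff=10.6371  idx=[1, 2, 3, 4, 4, 5, 6, 7, 7, 8, 9, 11]
step 3: w=[0.0234, 0.0234, 0.0234, 0.0830, 0.0830, 0.0830, 0.0830, 0.1356, 0.1356, 0.1356, 0.1356, 0.0553]  mean=0.5658  Neff=9.4489  idx=[1, 3, 4, 5, 6, 7, 8, 8, 9, 9, 10, 11]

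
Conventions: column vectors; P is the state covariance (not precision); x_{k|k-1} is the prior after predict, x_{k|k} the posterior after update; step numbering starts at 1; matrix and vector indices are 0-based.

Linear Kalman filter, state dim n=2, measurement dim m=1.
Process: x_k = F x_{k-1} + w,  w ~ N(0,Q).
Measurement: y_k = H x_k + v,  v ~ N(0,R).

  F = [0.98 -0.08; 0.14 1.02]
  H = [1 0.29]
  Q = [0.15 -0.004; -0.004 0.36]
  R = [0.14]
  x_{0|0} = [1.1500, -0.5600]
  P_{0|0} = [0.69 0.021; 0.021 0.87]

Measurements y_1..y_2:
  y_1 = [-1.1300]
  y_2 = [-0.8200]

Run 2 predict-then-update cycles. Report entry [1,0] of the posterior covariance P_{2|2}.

step 1: x^-=[1.1718, -0.4102]  P^-=[0.8150 0.0404; 0.0404 1.2847]  S=[1.0864]  K=[0.7609; 0.3801]  nu=[-2.1828]  x^+=[-0.4891, -1.2400]  P^+=[0.1859 -0.2738; -0.2738 1.1277]
step 2: x^-=[-0.3801, -1.3332]  P^-=[0.3787 -0.3411; -0.3411 1.4587]  S=[0.4435]  K=[0.6308; 0.1846]  nu=[-0.0532]  x^+=[-0.4137, -1.3431]  P^+=[0.2022 -0.3928; -0.3928 1.4436]

P_post[1,0] = -0.3928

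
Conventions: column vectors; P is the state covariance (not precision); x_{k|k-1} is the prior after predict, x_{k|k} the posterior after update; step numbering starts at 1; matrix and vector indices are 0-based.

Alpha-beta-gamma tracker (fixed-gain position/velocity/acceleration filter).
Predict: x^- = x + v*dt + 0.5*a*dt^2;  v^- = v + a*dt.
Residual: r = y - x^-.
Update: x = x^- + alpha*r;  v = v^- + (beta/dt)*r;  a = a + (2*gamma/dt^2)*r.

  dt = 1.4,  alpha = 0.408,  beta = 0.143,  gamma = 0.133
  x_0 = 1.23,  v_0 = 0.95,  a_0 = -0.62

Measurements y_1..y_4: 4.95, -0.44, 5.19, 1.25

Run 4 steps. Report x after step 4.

step 1: x_pred=1.9524  r=2.9976  x^+=3.1754  v^+=0.3882  a^+=-0.2132
step 2: x_pred=3.5100  r=-3.9500  x^+=1.8984  v^+=-0.3137  a^+=-0.7492
step 3: x_pred=0.7249  r=4.4651  x^+=2.5467  v^+=-0.9066  a^+=-0.1433
step 4: x_pred=1.1370  r=0.1130  x^+=1.1831  v^+=-1.0956  a^+=-0.1279

x_post = 1.1831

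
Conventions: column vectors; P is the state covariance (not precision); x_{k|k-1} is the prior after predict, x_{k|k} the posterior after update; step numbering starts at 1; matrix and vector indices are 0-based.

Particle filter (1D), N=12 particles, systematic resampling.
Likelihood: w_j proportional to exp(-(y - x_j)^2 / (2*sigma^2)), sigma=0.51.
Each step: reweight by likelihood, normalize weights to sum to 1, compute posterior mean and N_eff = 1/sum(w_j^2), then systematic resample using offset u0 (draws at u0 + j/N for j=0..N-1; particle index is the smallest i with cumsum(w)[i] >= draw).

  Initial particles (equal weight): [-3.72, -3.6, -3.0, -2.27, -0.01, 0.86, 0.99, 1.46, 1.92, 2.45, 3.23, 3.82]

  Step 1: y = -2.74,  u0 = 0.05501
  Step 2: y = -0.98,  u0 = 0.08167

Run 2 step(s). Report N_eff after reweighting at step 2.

N_eff = 4.1157

step 1: w=[0.0817, 0.1249, 0.4547, 0.3386, 0.0000, 0.0000, 0.0000, 0.0000, 0.0000, 0.0000, 0.0000, 0.0000]  mean=-2.8866  Neff=2.9094  idx=[0, 1, 2, 2, 2, 2, 2, 2, 3, 3, 3, 3]
step 2: w=[0.0000, 0.0000, 0.0024, 0.0024, 0.0024, 0.0024, 0.0024, 0.0024, 0.2464, 0.2464, 0.2464, 0.2464]  mean=-2.2804  Neff=4.1157  idx=[8, 8, 8, 9, 9, 9, 10, 10, 10, 11, 11, 11]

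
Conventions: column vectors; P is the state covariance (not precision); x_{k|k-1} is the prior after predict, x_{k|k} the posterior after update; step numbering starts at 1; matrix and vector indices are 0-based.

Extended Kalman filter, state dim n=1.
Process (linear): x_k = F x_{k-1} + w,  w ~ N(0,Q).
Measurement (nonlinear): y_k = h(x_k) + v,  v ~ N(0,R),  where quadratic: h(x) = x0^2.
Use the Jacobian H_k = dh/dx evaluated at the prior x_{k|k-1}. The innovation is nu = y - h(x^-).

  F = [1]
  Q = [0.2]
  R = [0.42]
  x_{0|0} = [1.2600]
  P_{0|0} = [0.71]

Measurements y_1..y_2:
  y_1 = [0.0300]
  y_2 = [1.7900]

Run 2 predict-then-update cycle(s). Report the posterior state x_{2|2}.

step 1: x^-=[1.2600]  P^-=[0.9100]  H_jac=[2.5200]  S=[6.1989]  K=[0.3699]  nu=[-1.5576]  x^+=[0.6838]  P^+=[0.0617]
step 2: x^-=[0.6838]  P^-=[0.2617]  H_jac=[1.3676]  S=[0.9094]  K=[0.3935]  nu=[1.3224]  x^+=[1.2042]  P^+=[0.1208]

x_post = [1.2042]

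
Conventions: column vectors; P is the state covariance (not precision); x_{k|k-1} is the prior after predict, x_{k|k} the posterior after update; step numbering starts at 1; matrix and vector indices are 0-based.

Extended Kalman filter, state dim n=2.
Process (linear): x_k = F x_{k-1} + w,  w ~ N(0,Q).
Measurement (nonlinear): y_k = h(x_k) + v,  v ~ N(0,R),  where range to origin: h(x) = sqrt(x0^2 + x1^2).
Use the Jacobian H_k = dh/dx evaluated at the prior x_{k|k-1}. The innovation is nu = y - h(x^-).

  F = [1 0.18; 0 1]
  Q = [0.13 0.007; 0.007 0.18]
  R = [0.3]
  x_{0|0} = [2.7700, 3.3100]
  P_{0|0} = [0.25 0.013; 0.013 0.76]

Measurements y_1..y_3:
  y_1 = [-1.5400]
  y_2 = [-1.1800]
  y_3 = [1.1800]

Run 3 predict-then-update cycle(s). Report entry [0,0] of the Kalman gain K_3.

step 1: x^-=[3.3658, 3.3100]  P^-=[0.4093 0.1568; 0.1568 0.9400]  H_jac=[0.7130 0.7012]  S=[1.1270]  K=[0.3565; 0.6840]  nu=[-6.2607]  x^+=[1.1339, -0.9725]  P^+=[0.2661 -0.1180; -0.1180 0.4127]
step 2: x^-=[0.9588, -0.9725]  P^-=[0.3670 -0.0367; -0.0367 0.5927]  H_jac=[0.7021 -0.7121]  S=[0.8182]  K=[0.3469; -0.5474]  nu=[-2.5457]  x^+=[0.0758, 0.4210]  P^+=[0.2685 0.1186; 0.1186 0.3475]
step 3: x^-=[0.1516, 0.4210]  P^-=[0.4525 0.1882; 0.1882 0.5275]  H_jac=[0.3388 0.9409]  S=[0.9389]  K=[0.3518; 0.5966]  nu=[0.7326]  x^+=[0.4093, 0.8580]  P^+=[0.3363 -0.0089; -0.0089 0.1934]

K[0,0] = 0.3518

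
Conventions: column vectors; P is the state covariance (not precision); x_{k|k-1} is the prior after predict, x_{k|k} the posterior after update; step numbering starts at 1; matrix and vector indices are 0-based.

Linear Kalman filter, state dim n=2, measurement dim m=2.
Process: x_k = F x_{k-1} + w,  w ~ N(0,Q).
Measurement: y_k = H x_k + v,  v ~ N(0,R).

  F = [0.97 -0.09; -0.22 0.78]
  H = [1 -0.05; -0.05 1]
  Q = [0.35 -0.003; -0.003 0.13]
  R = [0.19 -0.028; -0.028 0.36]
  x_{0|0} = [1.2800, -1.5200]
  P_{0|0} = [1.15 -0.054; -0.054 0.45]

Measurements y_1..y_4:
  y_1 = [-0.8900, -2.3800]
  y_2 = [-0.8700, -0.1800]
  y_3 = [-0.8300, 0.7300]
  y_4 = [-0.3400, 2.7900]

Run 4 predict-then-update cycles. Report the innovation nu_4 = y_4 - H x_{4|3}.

step 1: x^-=[1.3784, -1.4672]  P^-=[1.4451 -0.3219; -0.3219 0.4780]  S=[1.6685 -0.4469; -0.4469 0.8738]  K=[0.8748 -0.0037; -0.0647 0.5324]  nu=[-2.3418, -0.8439]  x^+=[-0.6669, -1.7650]  P^+=[0.1654 -0.0176; -0.0176 0.1926]
step 2: x^-=[-0.4881, -1.2300]  P^-=[0.5103 -0.0655; -0.0655 0.2612]  S=[0.7075 -0.1322; -0.1322 0.6290]  K=[0.7274 0.0083; -0.0337 0.4134]  nu=[-0.4434, 1.0256]  x^+=[-0.8022, -0.7911]  P^+=[0.1375 -0.0105; -0.0105 0.1492]
step 3: x^-=[-0.7069, -0.4406]  P^-=[0.4824 -0.0510; -0.0510 0.2311]  S=[0.6781 -0.1148; -0.1148 0.5974]  K=[0.7172 0.0121; -0.0269 0.3859]  nu=[-0.1451, 1.1352]  x^+=[-0.7973, 0.0014]  P^+=[0.1355 -0.0090; -0.0090 0.1392]
step 4: x^-=[-0.7735, 0.1765]  P^-=[0.4802 -0.0486; -0.0486 0.2243]  S=[0.6756 -0.1120; -0.1120 0.5904]  K=[0.7165 0.0129; -0.0257 0.3792]  nu=[0.4423, 2.5748]  x^+=[-0.4235, 1.1415]  P^+=[0.1353 -0.0087; -0.0087 0.1368]

innov = [0.4423, 2.5748]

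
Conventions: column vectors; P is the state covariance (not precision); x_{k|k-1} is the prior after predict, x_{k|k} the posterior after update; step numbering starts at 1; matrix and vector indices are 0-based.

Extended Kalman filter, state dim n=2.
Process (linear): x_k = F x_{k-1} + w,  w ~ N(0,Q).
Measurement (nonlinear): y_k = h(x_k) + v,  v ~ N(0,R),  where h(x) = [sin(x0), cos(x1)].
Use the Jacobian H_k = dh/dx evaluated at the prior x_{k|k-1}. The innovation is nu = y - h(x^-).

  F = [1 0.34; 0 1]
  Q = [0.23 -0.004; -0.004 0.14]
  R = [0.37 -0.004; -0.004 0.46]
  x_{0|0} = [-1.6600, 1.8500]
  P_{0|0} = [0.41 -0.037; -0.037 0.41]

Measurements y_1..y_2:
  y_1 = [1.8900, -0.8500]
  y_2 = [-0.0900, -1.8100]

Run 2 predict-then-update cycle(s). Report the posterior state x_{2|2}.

x_post = [1.4349, 2.7702]

step 1: x^-=[-1.0310, 1.8500]  P^-=[0.6622 0.0984; 0.0984 0.5500]  H_jac=[0.5140 0.0000; 0.0000 -0.9613]  S=[0.5449 -0.0526; -0.0526 0.9682]  K=[0.6184 -0.0641; 0.0403 -0.5439]  nu=[2.7478, -0.5744]  x^+=[0.7051, 2.2731]  P^+=[0.4457 0.0332; 0.0332 0.2604]
step 2: x^-=[1.4779, 2.2731]  P^-=[0.7284 0.1178; 0.1178 0.4004]  H_jac=[0.0927 0.0000; 0.0000 -0.7633]  S=[0.3763 -0.0123; -0.0123 0.6933]  K=[0.1753 -0.1266; 0.0146 -0.4406]  nu=[-1.0857, -1.1640]  x^+=[1.4349, 2.7702]  P^+=[0.7052 0.0772; 0.0772 0.2656]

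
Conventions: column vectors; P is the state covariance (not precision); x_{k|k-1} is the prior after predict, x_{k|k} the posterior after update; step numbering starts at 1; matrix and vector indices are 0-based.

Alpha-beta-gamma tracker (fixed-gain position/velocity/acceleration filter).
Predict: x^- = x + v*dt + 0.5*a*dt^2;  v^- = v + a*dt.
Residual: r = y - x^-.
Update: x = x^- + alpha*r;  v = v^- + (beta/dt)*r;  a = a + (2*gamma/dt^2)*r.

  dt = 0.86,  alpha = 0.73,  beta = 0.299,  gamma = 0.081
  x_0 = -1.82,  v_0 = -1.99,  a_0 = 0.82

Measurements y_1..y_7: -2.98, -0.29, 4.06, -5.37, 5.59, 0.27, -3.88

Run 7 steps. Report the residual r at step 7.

resid = -7.7673

step 1: x_pred=-3.2282  r=0.2482  x^+=-3.0470  v^+=-1.1985  a^+=0.8744
step 2: x_pred=-3.7544  r=3.4644  x^+=-1.2254  v^+=0.7579  a^+=1.6332
step 3: x_pred=0.0304  r=4.0296  x^+=2.9720  v^+=3.5635  a^+=2.5158
step 4: x_pred=6.9669  r=-12.3369  x^+=-2.0390  v^+=1.4378  a^+=-0.1864
step 5: x_pred=-0.8714  r=6.4614  x^+=3.8454  v^+=3.5240  a^+=1.2289
step 6: x_pred=7.3305  r=-7.0605  x^+=2.1763  v^+=2.1261  a^+=-0.3176
step 7: x_pred=3.8873  r=-7.7673  x^+=-1.7828  v^+=-0.8476  a^+=-2.0190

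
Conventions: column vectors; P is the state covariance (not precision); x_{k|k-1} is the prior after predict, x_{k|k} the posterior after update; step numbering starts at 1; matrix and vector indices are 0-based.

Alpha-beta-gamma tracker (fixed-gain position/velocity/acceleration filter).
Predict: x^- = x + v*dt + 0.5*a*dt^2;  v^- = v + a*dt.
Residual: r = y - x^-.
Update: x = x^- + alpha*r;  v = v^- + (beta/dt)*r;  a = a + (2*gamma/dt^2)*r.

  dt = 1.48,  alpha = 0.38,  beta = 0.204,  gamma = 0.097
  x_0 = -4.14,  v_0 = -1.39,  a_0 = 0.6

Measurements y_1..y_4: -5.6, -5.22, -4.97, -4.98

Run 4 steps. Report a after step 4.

a_post = 0.2981

step 1: x_pred=-5.5401  r=-0.0599  x^+=-5.5628  v^+=-0.5103  a^+=0.5947
step 2: x_pred=-5.6667  r=0.4467  x^+=-5.4970  v^+=0.4315  a^+=0.6343
step 3: x_pred=-4.1638  r=-0.8062  x^+=-4.4701  v^+=1.2590  a^+=0.5629
step 4: x_pred=-1.9903  r=-2.9897  x^+=-3.1264  v^+=1.6800  a^+=0.2981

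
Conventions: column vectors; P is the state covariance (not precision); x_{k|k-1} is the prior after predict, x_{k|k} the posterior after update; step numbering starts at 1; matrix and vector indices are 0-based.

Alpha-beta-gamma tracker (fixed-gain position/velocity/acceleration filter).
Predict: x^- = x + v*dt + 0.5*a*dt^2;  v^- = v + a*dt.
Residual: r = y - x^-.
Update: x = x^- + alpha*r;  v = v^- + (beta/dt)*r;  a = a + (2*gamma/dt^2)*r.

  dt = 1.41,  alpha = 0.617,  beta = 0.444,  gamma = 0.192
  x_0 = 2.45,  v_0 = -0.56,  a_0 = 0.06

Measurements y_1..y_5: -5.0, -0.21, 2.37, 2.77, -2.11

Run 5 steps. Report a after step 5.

step 1: x_pred=1.7200  r=-6.7200  x^+=-2.4262  v^+=-2.5915  a^+=-1.2380
step 2: x_pred=-7.3108  r=7.1008  x^+=-2.9296  v^+=-2.1010  a^+=0.1336
step 3: x_pred=-5.7593  r=8.1293  x^+=-0.7435  v^+=0.6471  a^+=1.7037
step 4: x_pred=1.8625  r=0.9075  x^+=2.4224  v^+=3.3352  a^+=1.8790
step 5: x_pred=8.9928  r=-11.1028  x^+=2.1424  v^+=2.4883  a^+=-0.2655

a_post = -0.2655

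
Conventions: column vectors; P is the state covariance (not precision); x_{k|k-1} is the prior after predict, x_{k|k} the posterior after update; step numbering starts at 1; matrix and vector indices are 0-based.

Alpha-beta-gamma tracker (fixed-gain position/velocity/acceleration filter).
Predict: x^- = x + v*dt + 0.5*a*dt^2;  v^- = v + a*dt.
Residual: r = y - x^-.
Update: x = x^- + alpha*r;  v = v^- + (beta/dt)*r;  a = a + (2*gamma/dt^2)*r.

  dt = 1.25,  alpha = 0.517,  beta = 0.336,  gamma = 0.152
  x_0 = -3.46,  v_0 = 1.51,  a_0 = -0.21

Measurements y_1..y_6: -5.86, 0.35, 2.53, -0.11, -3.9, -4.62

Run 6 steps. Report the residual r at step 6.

step 1: x_pred=-1.7366  r=-4.1234  x^+=-3.8684  v^+=0.1391  a^+=-1.0123
step 2: x_pred=-4.4853  r=4.8353  x^+=-1.9855  v^+=0.1735  a^+=-0.0715
step 3: x_pred=-1.8244  r=4.3544  x^+=0.4268  v^+=1.2546  a^+=0.7757
step 4: x_pred=2.6011  r=-2.7111  x^+=1.1995  v^+=1.4955  a^+=0.2482
step 5: x_pred=3.2627  r=-7.1627  x^+=-0.4404  v^+=-0.1196  a^+=-1.1454
step 6: x_pred=-1.4847  r=-3.1353  x^+=-3.1056  v^+=-2.3941  a^+=-1.7554

resid = -3.1353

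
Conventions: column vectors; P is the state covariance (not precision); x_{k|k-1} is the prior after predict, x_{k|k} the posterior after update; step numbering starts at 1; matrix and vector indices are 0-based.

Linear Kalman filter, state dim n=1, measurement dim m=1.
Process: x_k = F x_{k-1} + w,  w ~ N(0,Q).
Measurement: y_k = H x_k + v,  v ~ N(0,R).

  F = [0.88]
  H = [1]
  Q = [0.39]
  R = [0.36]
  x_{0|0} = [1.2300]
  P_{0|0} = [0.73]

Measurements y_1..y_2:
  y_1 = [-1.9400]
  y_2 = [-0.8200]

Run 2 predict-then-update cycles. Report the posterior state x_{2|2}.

step 1: x^-=[1.0824]  P^-=[0.9553]  S=[1.3153]  K=[0.7263]  nu=[-3.0224]  x^+=[-1.1128]  P^+=[0.2615]
step 2: x^-=[-0.9792]  P^-=[0.5925]  S=[0.9525]  K=[0.6220]  nu=[0.1592]  x^+=[-0.8802]  P^+=[0.2239]

x_post = [-0.8802]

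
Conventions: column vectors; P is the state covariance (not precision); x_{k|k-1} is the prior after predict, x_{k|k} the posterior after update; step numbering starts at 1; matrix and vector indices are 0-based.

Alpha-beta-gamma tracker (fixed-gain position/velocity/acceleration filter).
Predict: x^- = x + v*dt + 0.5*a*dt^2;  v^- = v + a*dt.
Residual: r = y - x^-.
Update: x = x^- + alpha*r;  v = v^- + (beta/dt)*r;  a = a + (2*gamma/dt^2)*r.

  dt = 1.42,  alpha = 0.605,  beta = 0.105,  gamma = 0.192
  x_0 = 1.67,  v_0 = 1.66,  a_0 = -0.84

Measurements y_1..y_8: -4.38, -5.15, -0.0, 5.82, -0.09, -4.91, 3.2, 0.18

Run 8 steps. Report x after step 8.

step 1: x_pred=3.1803  r=-7.5603  x^+=-1.3937  v^+=-0.0918  a^+=-2.2798
step 2: x_pred=-3.8226  r=-1.3274  x^+=-4.6257  v^+=-3.4273  a^+=-2.5326
step 3: x_pred=-12.0457  r=12.0457  x^+=-4.7581  v^+=-6.1328  a^+=-0.2386
step 4: x_pred=-13.7072  r=19.5272  x^+=-1.8933  v^+=-5.0277  a^+=3.4801
step 5: x_pred=-5.5239  r=5.4339  x^+=-2.2364  v^+=0.3159  a^+=4.5150
step 6: x_pred=2.7641  r=-7.6741  x^+=-1.8787  v^+=6.1597  a^+=3.0535
step 7: x_pred=9.9466  r=-6.7466  x^+=5.8649  v^+=9.9968  a^+=1.7687
step 8: x_pred=21.8436  r=-21.6636  x^+=8.7371  v^+=10.9065  a^+=-2.3569

x_post = 8.7371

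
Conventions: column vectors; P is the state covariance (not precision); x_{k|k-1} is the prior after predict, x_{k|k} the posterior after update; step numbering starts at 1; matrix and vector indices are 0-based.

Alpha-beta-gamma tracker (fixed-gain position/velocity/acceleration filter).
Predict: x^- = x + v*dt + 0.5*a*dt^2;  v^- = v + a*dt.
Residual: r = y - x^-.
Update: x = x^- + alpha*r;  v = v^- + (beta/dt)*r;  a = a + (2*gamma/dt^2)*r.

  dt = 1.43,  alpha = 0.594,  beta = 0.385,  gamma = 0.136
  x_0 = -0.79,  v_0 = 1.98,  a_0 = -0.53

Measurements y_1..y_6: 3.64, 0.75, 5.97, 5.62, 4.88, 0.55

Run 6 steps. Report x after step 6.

x_post = 2.1841

step 1: x_pred=1.4995  r=2.1405  x^+=2.7710  v^+=1.7984  a^+=-0.2453
step 2: x_pred=5.0919  r=-4.3419  x^+=2.5128  v^+=0.2787  a^+=-0.8228
step 3: x_pred=2.0700  r=3.9000  x^+=4.3866  v^+=0.1520  a^+=-0.3041
step 4: x_pred=4.2931  r=1.3269  x^+=5.0813  v^+=0.0745  a^+=-0.1276
step 5: x_pred=5.0574  r=-0.1774  x^+=4.9520  v^+=-0.1557  a^+=-0.1512
step 6: x_pred=4.5748  r=-4.0248  x^+=2.1841  v^+=-1.4555  a^+=-0.6865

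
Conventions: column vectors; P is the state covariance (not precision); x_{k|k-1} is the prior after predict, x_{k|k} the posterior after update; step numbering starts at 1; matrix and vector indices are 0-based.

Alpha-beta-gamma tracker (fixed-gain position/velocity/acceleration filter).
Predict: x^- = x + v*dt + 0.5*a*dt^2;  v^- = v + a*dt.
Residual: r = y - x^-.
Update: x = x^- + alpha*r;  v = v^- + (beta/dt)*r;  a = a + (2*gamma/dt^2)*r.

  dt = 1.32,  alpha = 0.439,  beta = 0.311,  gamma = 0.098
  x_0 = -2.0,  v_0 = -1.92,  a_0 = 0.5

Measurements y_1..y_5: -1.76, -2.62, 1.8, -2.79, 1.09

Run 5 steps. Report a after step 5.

step 1: x_pred=-4.0988  r=2.3388  x^+=-3.0721  v^+=-0.7090  a^+=0.7631
step 2: x_pred=-3.3431  r=0.7231  x^+=-3.0257  v^+=0.4687  a^+=0.8444
step 3: x_pred=-1.6713  r=3.4713  x^+=-0.1474  v^+=2.4012  a^+=1.2349
step 4: x_pred=4.0980  r=-6.8880  x^+=1.0742  v^+=2.4084  a^+=0.4601
step 5: x_pred=4.6541  r=-3.5641  x^+=3.0895  v^+=2.1760  a^+=0.0592

a_post = 0.0592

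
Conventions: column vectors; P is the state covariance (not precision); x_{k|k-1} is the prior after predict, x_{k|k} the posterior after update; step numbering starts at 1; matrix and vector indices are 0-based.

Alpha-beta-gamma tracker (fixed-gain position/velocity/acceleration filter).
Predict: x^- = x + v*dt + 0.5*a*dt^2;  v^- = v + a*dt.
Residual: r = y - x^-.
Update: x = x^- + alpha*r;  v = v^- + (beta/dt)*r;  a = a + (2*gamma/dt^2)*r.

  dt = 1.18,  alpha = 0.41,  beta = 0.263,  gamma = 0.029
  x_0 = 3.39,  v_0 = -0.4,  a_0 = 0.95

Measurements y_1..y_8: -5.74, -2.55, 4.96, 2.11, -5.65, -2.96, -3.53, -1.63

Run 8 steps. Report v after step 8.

v_post = -0.5604

step 1: x_pred=3.5794  r=-9.3194  x^+=-0.2416  v^+=-1.3561  a^+=0.5618
step 2: x_pred=-1.4507  r=-1.0993  x^+=-1.9014  v^+=-0.9382  a^+=0.5160
step 3: x_pred=-2.6492  r=7.6092  x^+=0.4706  v^+=1.3666  a^+=0.8330
step 4: x_pred=2.6631  r=-0.5531  x^+=2.4363  v^+=2.2263  a^+=0.8099
step 5: x_pred=5.6272  r=-11.2772  x^+=1.0035  v^+=0.6685  a^+=0.3402
step 6: x_pred=2.0292  r=-4.9892  x^+=-0.0164  v^+=-0.0421  a^+=0.1324
step 7: x_pred=0.0261  r=-3.5561  x^+=-1.4319  v^+=-0.6785  a^+=-0.0158
step 8: x_pred=-2.2435  r=0.6135  x^+=-1.9920  v^+=-0.5604  a^+=0.0098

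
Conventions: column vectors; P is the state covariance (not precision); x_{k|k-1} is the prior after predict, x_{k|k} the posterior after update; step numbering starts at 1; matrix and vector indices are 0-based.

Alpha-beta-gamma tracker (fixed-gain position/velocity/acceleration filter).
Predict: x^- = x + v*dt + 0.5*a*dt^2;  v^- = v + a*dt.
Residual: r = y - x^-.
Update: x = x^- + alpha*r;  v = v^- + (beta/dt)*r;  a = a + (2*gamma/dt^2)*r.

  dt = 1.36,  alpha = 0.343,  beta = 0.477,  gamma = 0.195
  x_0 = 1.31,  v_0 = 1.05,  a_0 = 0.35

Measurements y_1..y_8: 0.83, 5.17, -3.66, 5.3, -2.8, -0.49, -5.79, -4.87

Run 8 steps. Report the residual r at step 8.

resid = 1.1806

step 1: x_pred=3.0617  r=-2.2317  x^+=2.2962  v^+=0.7433  a^+=-0.1206
step 2: x_pred=3.1956  r=1.9744  x^+=3.8728  v^+=1.2718  a^+=0.2958
step 3: x_pred=5.8760  r=-9.5360  x^+=2.6051  v^+=-1.6706  a^+=-1.7150
step 4: x_pred=-1.2528  r=6.5528  x^+=0.9948  v^+=-1.7046  a^+=-0.3333
step 5: x_pred=-1.6317  r=-1.1683  x^+=-2.0324  v^+=-2.5676  a^+=-0.5796
step 6: x_pred=-6.0604  r=5.5704  x^+=-4.1497  v^+=-1.4021  a^+=0.5949
step 7: x_pred=-5.5065  r=-0.2835  x^+=-5.6037  v^+=-0.6925  a^+=0.5352
step 8: x_pred=-6.0506  r=1.1806  x^+=-5.6456  v^+=0.4494  a^+=0.7841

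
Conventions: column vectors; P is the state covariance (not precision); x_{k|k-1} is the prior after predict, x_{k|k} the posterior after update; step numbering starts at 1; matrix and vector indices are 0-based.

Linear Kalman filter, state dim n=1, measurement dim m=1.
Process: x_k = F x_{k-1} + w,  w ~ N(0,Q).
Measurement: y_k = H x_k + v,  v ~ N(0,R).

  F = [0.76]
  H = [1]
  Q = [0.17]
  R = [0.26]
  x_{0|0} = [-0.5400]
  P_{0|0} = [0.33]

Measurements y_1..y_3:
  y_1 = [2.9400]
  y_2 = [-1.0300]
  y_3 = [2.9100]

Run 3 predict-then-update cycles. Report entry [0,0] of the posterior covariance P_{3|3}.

P_post[0,0] = 0.1261

step 1: x^-=[-0.4104]  P^-=[0.3606]  S=[0.6206]  K=[0.5811]  nu=[3.3504]  x^+=[1.5364]  P^+=[0.1511]
step 2: x^-=[1.1676]  P^-=[0.2573]  S=[0.5173]  K=[0.4974]  nu=[-2.1976]  x^+=[0.0746]  P^+=[0.1293]
step 3: x^-=[0.0567]  P^-=[0.2447]  S=[0.5047]  K=[0.4848]  nu=[2.8533]  x^+=[1.4401]  P^+=[0.1261]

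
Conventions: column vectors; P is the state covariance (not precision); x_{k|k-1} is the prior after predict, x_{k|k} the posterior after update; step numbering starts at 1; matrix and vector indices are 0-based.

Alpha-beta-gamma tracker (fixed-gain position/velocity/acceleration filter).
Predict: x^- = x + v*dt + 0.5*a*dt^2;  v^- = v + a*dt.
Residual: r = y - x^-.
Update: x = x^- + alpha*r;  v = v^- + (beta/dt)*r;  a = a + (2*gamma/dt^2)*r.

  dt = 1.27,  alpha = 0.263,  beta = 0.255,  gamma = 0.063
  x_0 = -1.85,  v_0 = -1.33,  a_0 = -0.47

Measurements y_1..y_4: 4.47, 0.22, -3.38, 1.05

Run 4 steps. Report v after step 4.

step 1: x_pred=-3.9181  r=8.3881  x^+=-1.7121  v^+=-0.2427  a^+=0.1853
step 2: x_pred=-1.8708  r=2.0908  x^+=-1.3209  v^+=0.4125  a^+=0.3486
step 3: x_pred=-0.5160  r=-2.8640  x^+=-1.2692  v^+=0.2801  a^+=0.1249
step 4: x_pred=-0.8127  r=1.8627  x^+=-0.3228  v^+=0.8127  a^+=0.2704

v_post = 0.8127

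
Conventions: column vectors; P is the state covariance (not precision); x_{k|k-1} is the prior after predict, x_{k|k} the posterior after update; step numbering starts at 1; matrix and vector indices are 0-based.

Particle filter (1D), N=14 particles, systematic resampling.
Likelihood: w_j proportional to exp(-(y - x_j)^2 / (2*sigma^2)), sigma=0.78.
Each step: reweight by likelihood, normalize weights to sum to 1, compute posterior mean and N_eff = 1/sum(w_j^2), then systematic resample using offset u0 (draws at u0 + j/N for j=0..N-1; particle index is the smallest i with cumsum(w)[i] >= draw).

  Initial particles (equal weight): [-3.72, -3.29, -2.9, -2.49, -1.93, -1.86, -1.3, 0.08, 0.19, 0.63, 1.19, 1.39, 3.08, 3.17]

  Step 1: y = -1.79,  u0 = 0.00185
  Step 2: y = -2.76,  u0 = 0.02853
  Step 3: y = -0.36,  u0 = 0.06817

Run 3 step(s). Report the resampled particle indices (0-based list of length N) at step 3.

step 1: w=[0.0113, 0.0380, 0.0877, 0.1614, 0.2376, 0.2404, 0.1982, 0.0136, 0.0096, 0.0020, 0.0002, 0.0001, 0.0000, 0.0000]  mean=-1.9821  Neff=5.2880  idx=[0, 2, 3, 3, 3, 4, 4, 4, 5, 5, 5, 6, 6, 6]
step 2: w=[0.0583, 0.1223, 0.1171, 0.1171, 0.1171, 0.0706, 0.0706, 0.0706, 0.0639, 0.0639, 0.0639, 0.0216, 0.0216, 0.0216]  mean=-2.2955  Neff=11.3534  idx=[0, 1, 1, 2, 3, 3, 4, 4, 5, 6, 7, 9, 10, 12]
step 3: w=[0.0001, 0.0038, 0.0038, 0.0181, 0.0181, 0.0181, 0.0181, 0.0181, 0.0996, 0.0996, 0.0996, 0.1188, 0.1188, 0.3653]  mean=-1.7415  Neff=5.1790  idx=[6, 8, 9, 9, 10, 11, 11, 12, 13, 13, 13, 13, 13, 13]

resampled_idx = [6, 8, 9, 9, 10, 11, 11, 12, 13, 13, 13, 13, 13, 13]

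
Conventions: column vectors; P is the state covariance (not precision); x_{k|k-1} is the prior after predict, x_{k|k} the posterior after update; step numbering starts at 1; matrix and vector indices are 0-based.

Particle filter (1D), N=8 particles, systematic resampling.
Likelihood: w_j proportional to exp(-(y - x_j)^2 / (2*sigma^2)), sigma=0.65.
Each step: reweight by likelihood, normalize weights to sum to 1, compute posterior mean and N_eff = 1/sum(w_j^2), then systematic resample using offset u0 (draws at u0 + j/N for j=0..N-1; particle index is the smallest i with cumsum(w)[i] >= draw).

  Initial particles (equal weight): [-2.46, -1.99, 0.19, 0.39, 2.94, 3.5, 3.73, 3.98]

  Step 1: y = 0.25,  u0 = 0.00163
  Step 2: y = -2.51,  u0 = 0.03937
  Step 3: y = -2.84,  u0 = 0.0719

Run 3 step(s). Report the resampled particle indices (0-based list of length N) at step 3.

resampled_idx = [0, 1, 2, 3, 4, 5, 5, 6]

step 1: w=[0.0001, 0.0013, 0.5040, 0.4945, 0.0001, 0.0000, 0.0000, 0.0000]  mean=0.2860  Neff=2.0059  idx=[2, 2, 2, 2, 2, 3, 3, 3]
step 2: w=[0.1725, 0.1725, 0.1725, 0.1725, 0.1725, 0.0458, 0.0458, 0.0458]  mean=0.2175  Neff=6.4481  idx=[0, 0, 1, 2, 3, 3, 4, 6]
step 3: w=[0.1384, 0.1384, 0.1384, 0.1384, 0.1384, 0.1384, 0.1384, 0.0314]  mean=0.1963  Neff=7.4072  idx=[0, 1, 2, 3, 4, 5, 5, 6]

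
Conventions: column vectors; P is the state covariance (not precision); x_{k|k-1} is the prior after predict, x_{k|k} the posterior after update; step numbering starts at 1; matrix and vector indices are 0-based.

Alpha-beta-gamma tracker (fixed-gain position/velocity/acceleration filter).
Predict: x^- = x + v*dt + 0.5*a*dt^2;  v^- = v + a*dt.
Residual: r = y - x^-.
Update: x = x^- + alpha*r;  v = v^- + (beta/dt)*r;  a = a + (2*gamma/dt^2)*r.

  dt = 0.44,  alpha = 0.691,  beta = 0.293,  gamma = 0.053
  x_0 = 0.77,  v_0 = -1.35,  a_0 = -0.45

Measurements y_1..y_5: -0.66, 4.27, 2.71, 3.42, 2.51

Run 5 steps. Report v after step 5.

v_post = 1.6049

step 1: x_pred=0.1324  r=-0.7924  x^+=-0.4151  v^+=-2.0757  a^+=-0.8839
step 2: x_pred=-1.4140  r=5.6840  x^+=2.5136  v^+=1.3204  a^+=2.2282
step 3: x_pred=3.3103  r=-0.6003  x^+=2.8955  v^+=1.9011  a^+=1.8995
step 4: x_pred=3.9159  r=-0.4959  x^+=3.5732  v^+=2.4067  a^+=1.6280
step 5: x_pred=4.7898  r=-2.2798  x^+=3.2144  v^+=1.6049  a^+=0.3798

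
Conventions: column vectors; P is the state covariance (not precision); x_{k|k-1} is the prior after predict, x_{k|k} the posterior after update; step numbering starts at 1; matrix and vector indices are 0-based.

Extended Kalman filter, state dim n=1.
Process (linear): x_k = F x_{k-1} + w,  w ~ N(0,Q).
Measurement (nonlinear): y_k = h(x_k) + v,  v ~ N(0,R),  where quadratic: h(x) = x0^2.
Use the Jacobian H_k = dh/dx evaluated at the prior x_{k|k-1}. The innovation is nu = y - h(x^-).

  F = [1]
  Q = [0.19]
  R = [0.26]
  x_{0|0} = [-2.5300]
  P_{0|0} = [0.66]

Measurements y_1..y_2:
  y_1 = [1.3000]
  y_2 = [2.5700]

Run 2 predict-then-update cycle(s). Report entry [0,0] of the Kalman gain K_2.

step 1: x^-=[-2.5300]  P^-=[0.8500]  H_jac=[-5.0600]  S=[22.0231]  K=[-0.1953]  nu=[-5.1009]  x^+=[-1.5338]  P^+=[0.0100]
step 2: x^-=[-1.5338]  P^-=[0.2000]  H_jac=[-3.0676]  S=[2.1424]  K=[-0.2864]  nu=[0.2174]  x^+=[-1.5961]  P^+=[0.0243]

K[0,0] = -0.2864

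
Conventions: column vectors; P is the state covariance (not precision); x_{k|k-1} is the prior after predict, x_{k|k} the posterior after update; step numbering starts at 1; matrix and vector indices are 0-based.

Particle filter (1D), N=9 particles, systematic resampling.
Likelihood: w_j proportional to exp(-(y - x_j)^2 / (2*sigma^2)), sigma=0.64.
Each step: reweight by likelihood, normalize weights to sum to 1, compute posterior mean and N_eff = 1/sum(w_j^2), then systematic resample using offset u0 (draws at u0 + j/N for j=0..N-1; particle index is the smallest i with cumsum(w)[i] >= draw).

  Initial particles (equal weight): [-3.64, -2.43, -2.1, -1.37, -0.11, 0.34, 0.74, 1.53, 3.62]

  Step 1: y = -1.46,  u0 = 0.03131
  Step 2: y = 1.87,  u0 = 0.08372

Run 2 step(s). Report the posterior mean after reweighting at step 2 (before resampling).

step 1: w=[0.0015, 0.1549, 0.2963, 0.4838, 0.0528, 0.0094, 0.0013, 0.0000, 0.0000]  mean=-1.6685  Neff=2.8676  idx=[1, 1, 2, 2, 3, 3, 3, 3, 3]
step 2: w=[0.0000, 0.0000, 0.0003, 0.0003, 0.1999, 0.1999, 0.1999, 0.1999, 0.1999]  mean=-1.3705  Neff=5.0067  idx=[4, 4, 5, 6, 6, 7, 7, 8, 8]

post_mean = -1.3705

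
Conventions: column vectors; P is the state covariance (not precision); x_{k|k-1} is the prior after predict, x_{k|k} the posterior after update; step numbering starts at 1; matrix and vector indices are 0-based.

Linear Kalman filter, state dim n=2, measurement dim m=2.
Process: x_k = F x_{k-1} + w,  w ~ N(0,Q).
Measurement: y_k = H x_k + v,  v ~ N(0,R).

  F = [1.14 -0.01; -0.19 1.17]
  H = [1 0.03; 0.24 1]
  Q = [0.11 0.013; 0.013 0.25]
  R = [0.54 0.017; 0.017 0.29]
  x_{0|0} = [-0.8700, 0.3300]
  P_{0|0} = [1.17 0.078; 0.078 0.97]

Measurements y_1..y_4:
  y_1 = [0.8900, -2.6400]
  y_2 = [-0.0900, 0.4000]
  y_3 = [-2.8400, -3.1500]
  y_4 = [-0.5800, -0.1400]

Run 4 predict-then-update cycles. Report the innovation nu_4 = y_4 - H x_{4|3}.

step 1: x^-=[-0.9951, 0.5514]  P^-=[1.6289 -0.1476; -0.1476 1.5854]  S=[2.1614 0.3068; 0.3068 1.8984]  K=[0.7506 0.0069; -0.1660 0.8433]  nu=[1.8686, -2.9526]  x^+=[0.3871, -2.2487]  P^+=[0.4079 -0.0832; -0.0832 0.2617]
step 2: x^-=[0.4638, -2.7045]  P^-=[0.6421 -0.1895; -0.1895 0.6599]  S=[1.1713 0.0000; 0.0000 0.8960]  K=[0.5433 -0.0395; -0.1449 0.6858]  nu=[-0.4727, 2.9932]  x^+=[0.0887, -0.5833]  P^+=[0.2949 -0.0730; -0.0730 0.2139]
step 3: x^-=[0.1069, -0.6993]  P^-=[0.4949 -0.1509; -0.1509 0.5860]  S=[1.0264 0.0014; 0.0014 0.8321]  K=[0.4779 -0.0394; -0.1308 0.6609]  nu=[-2.9260, -2.4764]  x^+=[-1.1937, -1.9534]  P^+=[0.2593 -0.0655; -0.0655 0.2052]
step 4: x^-=[-1.3413, -2.0586]  P^-=[0.4485 -0.1331; -0.1331 0.5694]  S=[0.9811 0.0077; 0.0077 0.8213]  K=[0.4534 -0.0352; -0.1234 0.6555]  nu=[0.8231, 2.2406]  x^+=[-1.0470, -0.6915]  P^+=[0.2461 -0.0616; -0.0616 0.2028]

innov = [0.8231, 2.2406]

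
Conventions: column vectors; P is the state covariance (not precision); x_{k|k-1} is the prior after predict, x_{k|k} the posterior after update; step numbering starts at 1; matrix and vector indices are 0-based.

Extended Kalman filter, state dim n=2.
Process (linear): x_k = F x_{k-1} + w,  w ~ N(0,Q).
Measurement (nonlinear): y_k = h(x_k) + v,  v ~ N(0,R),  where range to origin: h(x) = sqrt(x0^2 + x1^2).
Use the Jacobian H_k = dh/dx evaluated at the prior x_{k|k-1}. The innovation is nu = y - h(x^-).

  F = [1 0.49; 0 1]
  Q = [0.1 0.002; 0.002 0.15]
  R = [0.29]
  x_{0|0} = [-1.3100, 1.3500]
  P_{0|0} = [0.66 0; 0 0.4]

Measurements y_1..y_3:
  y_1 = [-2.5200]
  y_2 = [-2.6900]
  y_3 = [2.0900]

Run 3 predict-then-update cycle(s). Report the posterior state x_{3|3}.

x_post = [2.0335, 1.0703]

step 1: x^-=[-0.6485, 1.3500]  P^-=[0.8560 0.1980; 0.1980 0.5500]  H_jac=[-0.4330 0.9014]  S=[0.7428]  K=[-0.2587; 0.5520]  nu=[-4.0177]  x^+=[0.3910, -0.8677]  P^+=[0.8063 0.3041; 0.3041 0.3237]
step 2: x^-=[-0.0342, -0.8677]  P^-=[1.2820 0.4647; 0.4647 0.4737]  H_jac=[-0.0394 -0.9992]  S=[0.8015]  K=[-0.6423; -0.6134]  nu=[-3.5584]  x^+=[2.2514, 1.3148]  P^+=[0.9514 0.1489; 0.1489 0.1721]
step 3: x^-=[2.8957, 1.3148]  P^-=[1.2387 0.2353; 0.2353 0.3221]  H_jac=[0.9105 0.4134]  S=[1.5491]  K=[0.7908; 0.2243]  nu=[-1.0902]  x^+=[2.0335, 1.0703]  P^+=[0.2698 -0.0395; -0.0395 0.2442]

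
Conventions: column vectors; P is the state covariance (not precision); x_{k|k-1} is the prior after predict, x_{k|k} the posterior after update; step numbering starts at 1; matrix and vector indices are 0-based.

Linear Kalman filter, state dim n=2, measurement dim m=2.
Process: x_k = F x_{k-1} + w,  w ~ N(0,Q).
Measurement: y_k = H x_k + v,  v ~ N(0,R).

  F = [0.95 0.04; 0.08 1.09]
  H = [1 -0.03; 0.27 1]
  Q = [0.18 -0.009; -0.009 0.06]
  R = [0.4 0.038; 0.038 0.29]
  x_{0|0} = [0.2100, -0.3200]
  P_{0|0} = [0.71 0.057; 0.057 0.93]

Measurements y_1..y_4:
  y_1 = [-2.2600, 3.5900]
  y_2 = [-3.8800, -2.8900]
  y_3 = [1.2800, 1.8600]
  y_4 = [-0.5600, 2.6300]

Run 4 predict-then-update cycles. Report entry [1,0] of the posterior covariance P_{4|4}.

P_post[1,0] = -0.0134

step 1: x^-=[0.1867, -0.3320]  P^-=[0.8266 0.1447; 0.1447 1.1794]  S=[1.2190 0.3693; 0.3693 1.6078]  K=[0.6505 0.0794; -0.1504 0.7924]  nu=[-2.4567, 3.8716]  x^+=[-1.1040, 3.1053]  P^+=[0.2625 -0.0231; -0.0231 0.2303]
step 2: x^-=[-0.9246, 3.2965]  P^-=[0.4155 -0.0030; -0.0030 0.3313]  S=[0.8160 0.1372; 0.1372 0.6499]  K=[0.4988 0.0626; -0.1052 0.5307]  nu=[-2.8565, -5.9369]  x^+=[-2.7212, 0.4464]  P^+=[0.2014 -0.0173; -0.0173 0.1546]
step 3: x^-=[-2.5673, 0.2688]  P^-=[0.3607 -0.0049; -0.0049 0.2419]  S=[0.7612 0.1233; 0.1233 0.5556]  K=[0.4637 0.0636; -0.0893 0.4529]  nu=[3.8553, 2.2843]  x^+=[-0.6342, 0.9591]  P^+=[0.1875 -0.0146; -0.0146 0.1319]
step 4: x^-=[-0.5641, 0.9947]  P^-=[0.3483 -0.0041; -0.0041 0.2153]  S=[0.7487 0.1215; 0.1215 0.5285]  K=[0.4547 0.0656; -0.0830 0.4244]  nu=[0.0339, 1.7876]  x^+=[-0.4314, 1.7506]  P^+=[0.1840 -0.0134; -0.0134 0.1235]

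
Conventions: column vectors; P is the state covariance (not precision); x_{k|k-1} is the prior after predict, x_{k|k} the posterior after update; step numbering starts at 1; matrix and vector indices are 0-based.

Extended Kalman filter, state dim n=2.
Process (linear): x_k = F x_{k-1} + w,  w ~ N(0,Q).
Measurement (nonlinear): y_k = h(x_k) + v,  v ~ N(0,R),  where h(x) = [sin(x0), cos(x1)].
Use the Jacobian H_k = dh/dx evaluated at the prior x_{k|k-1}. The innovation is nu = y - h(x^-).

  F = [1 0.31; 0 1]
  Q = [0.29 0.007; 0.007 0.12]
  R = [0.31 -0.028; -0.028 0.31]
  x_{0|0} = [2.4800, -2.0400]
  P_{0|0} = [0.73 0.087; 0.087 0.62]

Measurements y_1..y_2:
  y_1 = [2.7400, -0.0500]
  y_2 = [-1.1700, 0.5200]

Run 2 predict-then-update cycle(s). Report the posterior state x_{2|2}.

step 1: x^-=[1.8476, -2.0400]  P^-=[1.1335 0.2862; 0.2862 0.7400]  H_jac=[-0.2733 0.0000; 0.0000 0.8919]  S=[0.3947 -0.0978; -0.0978 0.8987]  K=[-0.7343 0.2042; -0.0167 0.7326]  nu=[1.7781, 0.4022]  x^+=[0.6240, -1.7751]  P^+=[0.8539 0.0940; 0.0940 0.2552]
step 2: x^-=[0.0737, -1.7751]  P^-=[1.2267 0.1801; 0.1801 0.3752]  H_jac=[0.9973 0.0000; 0.0000 0.9792]  S=[1.5301 0.1479; 0.1479 0.6697]  K=[0.7910 0.0887; 0.0658 0.5340]  nu=[-1.2437, 0.7229]  x^+=[-0.8459, -1.4709]  P^+=[0.2434 0.0055; 0.0055 0.1672]

x_post = [-0.8459, -1.4709]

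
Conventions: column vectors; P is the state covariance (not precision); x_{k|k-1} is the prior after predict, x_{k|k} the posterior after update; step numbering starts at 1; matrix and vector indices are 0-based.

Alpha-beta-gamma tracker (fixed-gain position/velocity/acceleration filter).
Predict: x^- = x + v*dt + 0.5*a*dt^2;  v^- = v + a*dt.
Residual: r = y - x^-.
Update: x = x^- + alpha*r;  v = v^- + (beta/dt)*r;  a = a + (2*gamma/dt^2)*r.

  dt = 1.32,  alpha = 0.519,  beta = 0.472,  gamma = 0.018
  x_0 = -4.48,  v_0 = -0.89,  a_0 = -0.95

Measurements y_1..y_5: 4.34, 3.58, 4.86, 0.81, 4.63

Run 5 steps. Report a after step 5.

step 1: x_pred=-6.4824  r=10.8224  x^+=-0.8656  v^+=1.7258  a^+=-0.7264
step 2: x_pred=0.7797  r=2.8003  x^+=2.2330  v^+=1.7683  a^+=-0.6685
step 3: x_pred=3.9848  r=0.8752  x^+=4.4390  v^+=1.1988  a^+=-0.6505
step 4: x_pred=5.4548  r=-4.6448  x^+=3.0441  v^+=-1.3207  a^+=-0.7464
step 5: x_pred=0.6506  r=3.9794  x^+=2.7159  v^+=-0.8830  a^+=-0.6642

a_post = -0.6642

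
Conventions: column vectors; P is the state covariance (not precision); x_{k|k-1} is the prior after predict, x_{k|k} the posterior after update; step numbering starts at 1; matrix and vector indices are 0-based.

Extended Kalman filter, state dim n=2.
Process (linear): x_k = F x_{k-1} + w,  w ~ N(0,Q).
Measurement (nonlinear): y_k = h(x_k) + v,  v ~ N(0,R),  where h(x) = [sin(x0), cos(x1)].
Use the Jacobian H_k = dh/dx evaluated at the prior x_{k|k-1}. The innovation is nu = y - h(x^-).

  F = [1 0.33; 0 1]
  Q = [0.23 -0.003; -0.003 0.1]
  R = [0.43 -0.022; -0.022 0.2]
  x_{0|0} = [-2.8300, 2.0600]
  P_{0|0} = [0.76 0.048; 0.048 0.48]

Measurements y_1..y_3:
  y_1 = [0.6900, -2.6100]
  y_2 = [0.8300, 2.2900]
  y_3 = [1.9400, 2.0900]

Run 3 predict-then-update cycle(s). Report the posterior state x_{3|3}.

x_post = [1.5230, 6.2816]

step 1: x^-=[-2.1502, 2.0600]  P^-=[1.0740 0.2034; 0.2034 0.5800]  H_jac=[-0.5475 0.0000; 0.0000 -0.8827]  S=[0.7520 0.0763; 0.0763 0.6519]  K=[-0.7631 -0.1861; -0.0692 -0.7772]  nu=[1.5268, -2.1401]  x^+=[-2.9171, 3.6176]  P^+=[0.5918 0.0231; 0.0231 0.1744]
step 2: x^-=[-1.7232, 3.6176]  P^-=[0.8561 0.0777; 0.0777 0.2744]  H_jac=[-0.1519 0.0000; 0.0000 0.4582]  S=[0.4497 -0.0274; -0.0274 0.2576]  K=[-0.2825 0.1081; 0.0035 0.4884]  nu=[1.8184, 3.1788]  x^+=[-1.8931, 5.1767]  P^+=[0.8155 0.0608; 0.0608 0.2130]
step 3: x^-=[-0.1848, 5.1767]  P^-=[1.1088 0.1281; 0.1281 0.3130]  H_jac=[0.9830 0.0000; 0.0000 0.8941]  S=[1.5014 0.0905; 0.0905 0.4502]  K=[0.7193 0.1096; 0.0469 0.6122]  nu=[2.1238, 1.6422]  x^+=[1.5230, 6.2816]  P^+=[0.3122 0.0068; 0.0068 0.1358]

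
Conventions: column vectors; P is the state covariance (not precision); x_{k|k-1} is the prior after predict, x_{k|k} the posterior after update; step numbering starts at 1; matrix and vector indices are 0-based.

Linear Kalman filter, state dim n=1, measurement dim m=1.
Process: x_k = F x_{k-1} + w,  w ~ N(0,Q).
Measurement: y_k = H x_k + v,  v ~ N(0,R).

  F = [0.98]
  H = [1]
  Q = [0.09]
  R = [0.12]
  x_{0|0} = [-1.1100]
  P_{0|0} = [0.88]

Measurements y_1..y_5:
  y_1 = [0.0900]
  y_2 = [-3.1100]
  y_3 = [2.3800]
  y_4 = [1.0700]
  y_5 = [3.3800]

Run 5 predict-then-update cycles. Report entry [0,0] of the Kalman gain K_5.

K[0,0] = 0.5639

step 1: x^-=[-1.0878]  P^-=[0.9352]  S=[1.0552]  K=[0.8863]  nu=[1.1778]  x^+=[-0.0439]  P^+=[0.1064]
step 2: x^-=[-0.0431]  P^-=[0.1921]  S=[0.3121]  K=[0.6156]  nu=[-3.0669]  x^+=[-1.9309]  P^+=[0.0739]
step 3: x^-=[-1.8923]  P^-=[0.1609]  S=[0.2809]  K=[0.5729]  nu=[4.2723]  x^+=[0.5551]  P^+=[0.0687]
step 4: x^-=[0.5440]  P^-=[0.1560]  S=[0.2760]  K=[0.5653]  nu=[0.5260]  x^+=[0.8413]  P^+=[0.0678]
step 5: x^-=[0.8245]  P^-=[0.1551]  S=[0.2751]  K=[0.5639]  nu=[2.5555]  x^+=[2.2655]  P^+=[0.0677]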